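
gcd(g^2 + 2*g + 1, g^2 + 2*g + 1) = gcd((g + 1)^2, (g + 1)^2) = g^2 + 2*g + 1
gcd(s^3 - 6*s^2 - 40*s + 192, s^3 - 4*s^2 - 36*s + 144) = s^2 + 2*s - 24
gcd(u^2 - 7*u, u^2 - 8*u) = u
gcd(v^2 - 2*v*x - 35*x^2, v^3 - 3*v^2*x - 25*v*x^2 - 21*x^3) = -v + 7*x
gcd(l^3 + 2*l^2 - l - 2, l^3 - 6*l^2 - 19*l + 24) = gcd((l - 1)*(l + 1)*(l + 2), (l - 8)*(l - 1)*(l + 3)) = l - 1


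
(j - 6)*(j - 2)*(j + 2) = j^3 - 6*j^2 - 4*j + 24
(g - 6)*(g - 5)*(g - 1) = g^3 - 12*g^2 + 41*g - 30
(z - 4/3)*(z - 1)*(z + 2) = z^3 - z^2/3 - 10*z/3 + 8/3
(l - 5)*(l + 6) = l^2 + l - 30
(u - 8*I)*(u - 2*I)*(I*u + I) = I*u^3 + 10*u^2 + I*u^2 + 10*u - 16*I*u - 16*I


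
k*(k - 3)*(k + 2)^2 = k^4 + k^3 - 8*k^2 - 12*k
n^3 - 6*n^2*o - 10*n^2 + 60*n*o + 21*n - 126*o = (n - 7)*(n - 3)*(n - 6*o)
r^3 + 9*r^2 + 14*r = r*(r + 2)*(r + 7)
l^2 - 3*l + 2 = (l - 2)*(l - 1)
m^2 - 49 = (m - 7)*(m + 7)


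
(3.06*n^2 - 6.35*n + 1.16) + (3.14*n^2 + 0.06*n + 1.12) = 6.2*n^2 - 6.29*n + 2.28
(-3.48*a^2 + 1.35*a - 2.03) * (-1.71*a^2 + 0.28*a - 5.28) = 5.9508*a^4 - 3.2829*a^3 + 22.2237*a^2 - 7.6964*a + 10.7184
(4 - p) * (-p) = p^2 - 4*p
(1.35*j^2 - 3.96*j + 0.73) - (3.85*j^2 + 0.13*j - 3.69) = -2.5*j^2 - 4.09*j + 4.42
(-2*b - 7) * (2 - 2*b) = 4*b^2 + 10*b - 14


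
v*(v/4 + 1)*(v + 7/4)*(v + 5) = v^4/4 + 43*v^3/16 + 143*v^2/16 + 35*v/4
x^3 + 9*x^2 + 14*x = x*(x + 2)*(x + 7)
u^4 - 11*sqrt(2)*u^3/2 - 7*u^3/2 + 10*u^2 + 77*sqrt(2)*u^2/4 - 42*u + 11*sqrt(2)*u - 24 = (u - 4)*(u + 1/2)*(u - 4*sqrt(2))*(u - 3*sqrt(2)/2)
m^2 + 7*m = m*(m + 7)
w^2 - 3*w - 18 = (w - 6)*(w + 3)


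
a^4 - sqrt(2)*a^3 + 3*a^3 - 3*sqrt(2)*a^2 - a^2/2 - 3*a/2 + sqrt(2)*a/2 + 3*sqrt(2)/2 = (a + 3)*(a - sqrt(2))*(a - sqrt(2)/2)*(a + sqrt(2)/2)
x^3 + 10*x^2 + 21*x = x*(x + 3)*(x + 7)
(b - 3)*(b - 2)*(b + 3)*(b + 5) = b^4 + 3*b^3 - 19*b^2 - 27*b + 90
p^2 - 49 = (p - 7)*(p + 7)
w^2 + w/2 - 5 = (w - 2)*(w + 5/2)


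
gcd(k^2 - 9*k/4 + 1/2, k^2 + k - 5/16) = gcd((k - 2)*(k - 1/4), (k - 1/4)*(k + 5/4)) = k - 1/4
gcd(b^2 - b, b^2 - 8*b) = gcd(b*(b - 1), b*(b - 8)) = b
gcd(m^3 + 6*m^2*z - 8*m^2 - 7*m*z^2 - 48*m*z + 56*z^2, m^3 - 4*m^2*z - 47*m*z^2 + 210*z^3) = m + 7*z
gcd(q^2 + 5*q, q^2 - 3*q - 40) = q + 5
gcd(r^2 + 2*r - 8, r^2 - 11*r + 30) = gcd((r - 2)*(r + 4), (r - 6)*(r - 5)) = 1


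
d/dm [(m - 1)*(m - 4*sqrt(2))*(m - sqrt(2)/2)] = 3*m^2 - 9*sqrt(2)*m - 2*m + 4 + 9*sqrt(2)/2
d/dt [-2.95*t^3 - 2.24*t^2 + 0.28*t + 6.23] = -8.85*t^2 - 4.48*t + 0.28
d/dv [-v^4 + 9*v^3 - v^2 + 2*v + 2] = -4*v^3 + 27*v^2 - 2*v + 2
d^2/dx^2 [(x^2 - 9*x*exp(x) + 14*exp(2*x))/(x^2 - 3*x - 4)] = (-2*(2*x - 3)^2*(x^2 - 9*x*exp(x) + 14*exp(2*x)) + (-x^2 + 3*x + 4)^2*(9*x*exp(x) - 56*exp(2*x) + 18*exp(x) - 2) + 2*(-x^2 + 3*x + 4)*(-x^2 + 9*x*exp(x) + (2*x - 3)*(9*x*exp(x) - 2*x - 28*exp(2*x) + 9*exp(x)) - 14*exp(2*x)))/(-x^2 + 3*x + 4)^3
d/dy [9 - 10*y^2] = -20*y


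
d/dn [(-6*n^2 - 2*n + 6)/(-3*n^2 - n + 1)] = 4*(6*n + 1)/(3*n^2 + n - 1)^2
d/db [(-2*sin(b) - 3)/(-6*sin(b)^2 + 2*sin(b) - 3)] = 12*(-3*sin(b) + cos(b)^2)*cos(b)/(6*sin(b)^2 - 2*sin(b) + 3)^2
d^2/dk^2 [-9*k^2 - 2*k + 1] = -18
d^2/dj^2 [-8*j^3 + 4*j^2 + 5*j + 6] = 8 - 48*j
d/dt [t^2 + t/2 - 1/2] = 2*t + 1/2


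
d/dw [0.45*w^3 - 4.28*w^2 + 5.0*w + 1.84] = 1.35*w^2 - 8.56*w + 5.0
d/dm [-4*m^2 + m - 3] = 1 - 8*m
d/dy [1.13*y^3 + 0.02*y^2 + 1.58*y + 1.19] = 3.39*y^2 + 0.04*y + 1.58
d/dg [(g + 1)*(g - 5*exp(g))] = g - (g + 1)*(5*exp(g) - 1) - 5*exp(g)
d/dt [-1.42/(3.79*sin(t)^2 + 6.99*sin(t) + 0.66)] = (10.7636*sin(t) + 9.9258)*cos(t)/(3.79*sin(t)^2 + 6.99*sin(t) + 0.66)^2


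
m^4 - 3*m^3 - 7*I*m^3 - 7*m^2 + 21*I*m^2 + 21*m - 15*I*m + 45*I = (m - 3)*(m - 5*I)*(m - 3*I)*(m + I)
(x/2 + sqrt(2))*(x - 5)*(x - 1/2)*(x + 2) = x^4/2 - 7*x^3/4 + sqrt(2)*x^3 - 7*sqrt(2)*x^2/2 - 17*x^2/4 - 17*sqrt(2)*x/2 + 5*x/2 + 5*sqrt(2)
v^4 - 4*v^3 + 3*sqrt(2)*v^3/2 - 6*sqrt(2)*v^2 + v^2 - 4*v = v*(v - 4)*(v + sqrt(2)/2)*(v + sqrt(2))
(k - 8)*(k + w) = k^2 + k*w - 8*k - 8*w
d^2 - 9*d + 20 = (d - 5)*(d - 4)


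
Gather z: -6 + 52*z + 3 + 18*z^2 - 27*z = 18*z^2 + 25*z - 3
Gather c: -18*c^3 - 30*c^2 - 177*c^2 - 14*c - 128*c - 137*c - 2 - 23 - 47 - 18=-18*c^3 - 207*c^2 - 279*c - 90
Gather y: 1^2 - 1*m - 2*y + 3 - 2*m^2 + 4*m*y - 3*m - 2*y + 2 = -2*m^2 - 4*m + y*(4*m - 4) + 6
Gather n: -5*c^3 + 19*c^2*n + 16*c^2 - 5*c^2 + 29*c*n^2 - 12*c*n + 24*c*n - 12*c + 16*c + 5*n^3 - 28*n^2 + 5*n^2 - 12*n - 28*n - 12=-5*c^3 + 11*c^2 + 4*c + 5*n^3 + n^2*(29*c - 23) + n*(19*c^2 + 12*c - 40) - 12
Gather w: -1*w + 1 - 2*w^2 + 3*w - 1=-2*w^2 + 2*w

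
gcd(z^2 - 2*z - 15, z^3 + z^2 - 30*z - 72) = z + 3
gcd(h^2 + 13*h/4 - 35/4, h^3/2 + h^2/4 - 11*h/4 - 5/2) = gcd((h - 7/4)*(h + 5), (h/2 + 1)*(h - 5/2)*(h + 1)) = 1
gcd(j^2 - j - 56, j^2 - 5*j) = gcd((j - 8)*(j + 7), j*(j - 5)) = 1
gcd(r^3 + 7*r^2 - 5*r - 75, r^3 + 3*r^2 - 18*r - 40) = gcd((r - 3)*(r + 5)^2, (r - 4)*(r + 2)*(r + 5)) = r + 5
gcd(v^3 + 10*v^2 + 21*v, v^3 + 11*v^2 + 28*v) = v^2 + 7*v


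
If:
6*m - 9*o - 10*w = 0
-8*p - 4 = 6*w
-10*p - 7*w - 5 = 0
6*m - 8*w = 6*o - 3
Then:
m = -3/2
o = -1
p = -1/2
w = 0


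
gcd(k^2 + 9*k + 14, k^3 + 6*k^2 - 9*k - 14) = k + 7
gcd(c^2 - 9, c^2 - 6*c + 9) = c - 3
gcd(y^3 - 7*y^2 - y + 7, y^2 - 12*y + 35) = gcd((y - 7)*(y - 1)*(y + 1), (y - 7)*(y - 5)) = y - 7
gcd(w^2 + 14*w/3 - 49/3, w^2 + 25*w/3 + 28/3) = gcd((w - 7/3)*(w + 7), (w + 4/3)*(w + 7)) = w + 7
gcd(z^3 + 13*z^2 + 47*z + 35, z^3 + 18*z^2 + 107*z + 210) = z^2 + 12*z + 35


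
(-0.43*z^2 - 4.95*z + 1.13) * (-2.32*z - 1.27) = 0.9976*z^3 + 12.0301*z^2 + 3.6649*z - 1.4351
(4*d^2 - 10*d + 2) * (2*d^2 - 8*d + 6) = 8*d^4 - 52*d^3 + 108*d^2 - 76*d + 12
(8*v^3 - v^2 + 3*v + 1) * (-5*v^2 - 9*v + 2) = -40*v^5 - 67*v^4 + 10*v^3 - 34*v^2 - 3*v + 2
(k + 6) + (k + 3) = 2*k + 9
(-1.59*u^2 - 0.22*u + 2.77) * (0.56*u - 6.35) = -0.8904*u^3 + 9.9733*u^2 + 2.9482*u - 17.5895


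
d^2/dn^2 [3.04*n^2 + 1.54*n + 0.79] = 6.08000000000000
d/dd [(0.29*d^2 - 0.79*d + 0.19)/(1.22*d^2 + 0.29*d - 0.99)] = (1.0479*d^2 - 1.0378*d + 0.727)/(1.4884*d^4 + 0.7076*d^3 - 2.3315*d^2 - 0.5742*d + 0.9801)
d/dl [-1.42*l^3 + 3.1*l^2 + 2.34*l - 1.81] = -4.26*l^2 + 6.2*l + 2.34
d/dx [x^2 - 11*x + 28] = 2*x - 11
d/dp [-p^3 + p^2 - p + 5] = -3*p^2 + 2*p - 1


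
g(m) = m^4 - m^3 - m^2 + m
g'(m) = 4*m^3 - 3*m^2 - 2*m + 1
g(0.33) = 0.20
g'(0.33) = 0.16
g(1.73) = 2.52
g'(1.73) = 9.27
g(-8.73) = 6388.80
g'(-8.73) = -2871.53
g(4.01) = 182.02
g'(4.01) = 202.66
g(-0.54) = -0.59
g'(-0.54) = 0.58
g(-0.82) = -0.49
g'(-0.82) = -1.58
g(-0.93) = -0.24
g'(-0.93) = -2.95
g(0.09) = 0.08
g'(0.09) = 0.80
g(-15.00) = 53760.00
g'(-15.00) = -14144.00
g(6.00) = 1050.00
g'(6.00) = 745.00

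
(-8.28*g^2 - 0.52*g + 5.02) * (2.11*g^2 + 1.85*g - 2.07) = -17.4708*g^4 - 16.4152*g^3 + 26.7698*g^2 + 10.3634*g - 10.3914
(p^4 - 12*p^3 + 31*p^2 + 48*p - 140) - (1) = p^4 - 12*p^3 + 31*p^2 + 48*p - 141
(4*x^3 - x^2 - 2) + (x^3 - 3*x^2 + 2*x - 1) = 5*x^3 - 4*x^2 + 2*x - 3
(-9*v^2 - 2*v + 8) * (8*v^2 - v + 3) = -72*v^4 - 7*v^3 + 39*v^2 - 14*v + 24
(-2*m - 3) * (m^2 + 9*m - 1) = -2*m^3 - 21*m^2 - 25*m + 3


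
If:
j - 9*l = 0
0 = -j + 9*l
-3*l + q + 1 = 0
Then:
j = 3*q + 3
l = q/3 + 1/3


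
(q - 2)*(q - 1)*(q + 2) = q^3 - q^2 - 4*q + 4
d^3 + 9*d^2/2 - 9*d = d*(d - 3/2)*(d + 6)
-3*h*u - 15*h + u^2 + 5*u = (-3*h + u)*(u + 5)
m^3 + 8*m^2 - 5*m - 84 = (m - 3)*(m + 4)*(m + 7)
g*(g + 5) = g^2 + 5*g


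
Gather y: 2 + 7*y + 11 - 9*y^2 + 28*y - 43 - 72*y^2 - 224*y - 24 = -81*y^2 - 189*y - 54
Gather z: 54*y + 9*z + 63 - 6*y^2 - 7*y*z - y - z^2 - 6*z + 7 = -6*y^2 + 53*y - z^2 + z*(3 - 7*y) + 70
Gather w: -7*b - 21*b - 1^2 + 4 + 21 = 24 - 28*b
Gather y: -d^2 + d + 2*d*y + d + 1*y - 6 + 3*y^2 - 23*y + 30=-d^2 + 2*d + 3*y^2 + y*(2*d - 22) + 24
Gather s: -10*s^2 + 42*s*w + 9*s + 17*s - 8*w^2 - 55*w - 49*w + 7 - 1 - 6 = -10*s^2 + s*(42*w + 26) - 8*w^2 - 104*w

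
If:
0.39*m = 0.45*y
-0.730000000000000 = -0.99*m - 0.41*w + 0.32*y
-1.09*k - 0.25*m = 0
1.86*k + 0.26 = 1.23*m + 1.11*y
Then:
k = -0.02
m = 0.10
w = 1.61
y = 0.09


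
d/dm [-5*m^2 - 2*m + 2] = -10*m - 2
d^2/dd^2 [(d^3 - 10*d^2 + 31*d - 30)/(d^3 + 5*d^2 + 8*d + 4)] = 6*(-5*d^4 + 43*d^3 + 15*d^2 - 215*d - 206)/(d^7 + 11*d^6 + 51*d^5 + 129*d^4 + 192*d^3 + 168*d^2 + 80*d + 16)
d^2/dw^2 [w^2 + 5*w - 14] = 2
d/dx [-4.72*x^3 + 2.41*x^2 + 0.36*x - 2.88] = -14.16*x^2 + 4.82*x + 0.36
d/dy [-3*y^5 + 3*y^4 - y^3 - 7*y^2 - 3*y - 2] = -15*y^4 + 12*y^3 - 3*y^2 - 14*y - 3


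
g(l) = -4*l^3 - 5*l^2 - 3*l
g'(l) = -12*l^2 - 10*l - 3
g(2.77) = -131.69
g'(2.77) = -122.77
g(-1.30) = 4.24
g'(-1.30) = -10.28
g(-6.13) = 751.89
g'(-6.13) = -392.62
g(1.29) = -20.78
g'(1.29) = -35.87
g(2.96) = -156.43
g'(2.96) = -137.74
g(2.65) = -117.50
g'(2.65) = -113.77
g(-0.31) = 0.57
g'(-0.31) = -1.05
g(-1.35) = 4.78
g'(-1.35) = -11.37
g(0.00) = 0.00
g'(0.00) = -3.00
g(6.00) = -1062.00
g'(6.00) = -495.00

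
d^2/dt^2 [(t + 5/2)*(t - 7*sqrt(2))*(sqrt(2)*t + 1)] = 6*sqrt(2)*t - 26 + 5*sqrt(2)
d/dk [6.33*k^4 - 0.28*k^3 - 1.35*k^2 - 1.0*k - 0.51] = 25.32*k^3 - 0.84*k^2 - 2.7*k - 1.0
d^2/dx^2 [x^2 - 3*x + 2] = 2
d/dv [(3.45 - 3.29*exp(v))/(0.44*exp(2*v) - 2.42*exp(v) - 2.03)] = (1.4476*exp(2*v) - 3.036*exp(v) + 15.0277)*exp(v)/(0.1936*exp(4*v) - 2.1296*exp(3*v) + 4.07*exp(2*v) + 9.8252*exp(v) + 4.1209)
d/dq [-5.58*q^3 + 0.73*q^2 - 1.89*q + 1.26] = -16.74*q^2 + 1.46*q - 1.89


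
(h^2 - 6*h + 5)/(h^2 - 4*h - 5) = (h - 1)/(h + 1)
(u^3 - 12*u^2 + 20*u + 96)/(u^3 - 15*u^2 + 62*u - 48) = (u + 2)/(u - 1)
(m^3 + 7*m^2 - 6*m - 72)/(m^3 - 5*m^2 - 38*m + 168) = (m^2 + m - 12)/(m^2 - 11*m + 28)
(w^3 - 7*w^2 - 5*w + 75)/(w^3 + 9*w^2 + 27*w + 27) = (w^2 - 10*w + 25)/(w^2 + 6*w + 9)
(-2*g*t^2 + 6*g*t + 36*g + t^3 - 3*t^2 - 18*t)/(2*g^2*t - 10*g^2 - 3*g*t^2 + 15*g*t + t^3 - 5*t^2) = (t^2 - 3*t - 18)/(-g*t + 5*g + t^2 - 5*t)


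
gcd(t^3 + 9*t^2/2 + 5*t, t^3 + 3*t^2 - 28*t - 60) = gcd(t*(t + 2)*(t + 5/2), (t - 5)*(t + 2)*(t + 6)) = t + 2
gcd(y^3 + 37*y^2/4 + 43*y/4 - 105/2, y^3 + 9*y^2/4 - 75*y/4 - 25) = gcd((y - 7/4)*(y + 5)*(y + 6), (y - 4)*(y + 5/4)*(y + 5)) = y + 5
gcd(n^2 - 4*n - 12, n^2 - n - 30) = n - 6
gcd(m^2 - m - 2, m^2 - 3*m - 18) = 1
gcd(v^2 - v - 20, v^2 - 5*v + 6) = 1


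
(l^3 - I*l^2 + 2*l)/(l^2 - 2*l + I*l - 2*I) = l*(l - 2*I)/(l - 2)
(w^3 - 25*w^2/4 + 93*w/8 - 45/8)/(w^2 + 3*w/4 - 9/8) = (2*w^2 - 11*w + 15)/(2*w + 3)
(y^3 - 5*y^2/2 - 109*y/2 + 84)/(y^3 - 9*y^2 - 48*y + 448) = (y - 3/2)/(y - 8)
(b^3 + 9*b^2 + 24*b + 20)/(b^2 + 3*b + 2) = (b^2 + 7*b + 10)/(b + 1)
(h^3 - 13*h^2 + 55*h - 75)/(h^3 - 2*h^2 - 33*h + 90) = (h - 5)/(h + 6)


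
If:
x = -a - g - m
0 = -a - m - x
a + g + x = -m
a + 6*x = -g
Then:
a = -6*x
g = 0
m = 5*x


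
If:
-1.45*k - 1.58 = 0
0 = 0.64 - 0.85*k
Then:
No Solution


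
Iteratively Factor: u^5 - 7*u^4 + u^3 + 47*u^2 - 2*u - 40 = (u - 4)*(u^4 - 3*u^3 - 11*u^2 + 3*u + 10) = (u - 5)*(u - 4)*(u^3 + 2*u^2 - u - 2) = (u - 5)*(u - 4)*(u + 2)*(u^2 - 1) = (u - 5)*(u - 4)*(u - 1)*(u + 2)*(u + 1)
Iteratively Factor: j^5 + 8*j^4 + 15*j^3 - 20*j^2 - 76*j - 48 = (j + 1)*(j^4 + 7*j^3 + 8*j^2 - 28*j - 48) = (j + 1)*(j + 3)*(j^3 + 4*j^2 - 4*j - 16) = (j - 2)*(j + 1)*(j + 3)*(j^2 + 6*j + 8) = (j - 2)*(j + 1)*(j + 2)*(j + 3)*(j + 4)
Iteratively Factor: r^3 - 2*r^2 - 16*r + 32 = (r - 2)*(r^2 - 16) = (r - 2)*(r + 4)*(r - 4)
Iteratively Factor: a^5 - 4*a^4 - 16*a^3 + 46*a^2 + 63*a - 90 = (a - 1)*(a^4 - 3*a^3 - 19*a^2 + 27*a + 90) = (a - 1)*(a + 2)*(a^3 - 5*a^2 - 9*a + 45) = (a - 1)*(a + 2)*(a + 3)*(a^2 - 8*a + 15) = (a - 3)*(a - 1)*(a + 2)*(a + 3)*(a - 5)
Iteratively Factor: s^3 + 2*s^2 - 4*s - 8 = (s - 2)*(s^2 + 4*s + 4) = (s - 2)*(s + 2)*(s + 2)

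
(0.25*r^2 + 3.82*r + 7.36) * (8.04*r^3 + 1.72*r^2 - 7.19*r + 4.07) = 2.01*r^5 + 31.1428*r^4 + 63.9473*r^3 - 13.7891*r^2 - 37.371*r + 29.9552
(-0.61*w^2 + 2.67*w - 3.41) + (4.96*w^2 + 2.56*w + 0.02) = 4.35*w^2 + 5.23*w - 3.39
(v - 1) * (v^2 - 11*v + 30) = v^3 - 12*v^2 + 41*v - 30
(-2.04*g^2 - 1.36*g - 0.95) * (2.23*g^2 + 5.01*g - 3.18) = -4.5492*g^4 - 13.2532*g^3 - 2.4449*g^2 - 0.434699999999999*g + 3.021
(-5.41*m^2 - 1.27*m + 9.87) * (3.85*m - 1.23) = -20.8285*m^3 + 1.7648*m^2 + 39.5616*m - 12.1401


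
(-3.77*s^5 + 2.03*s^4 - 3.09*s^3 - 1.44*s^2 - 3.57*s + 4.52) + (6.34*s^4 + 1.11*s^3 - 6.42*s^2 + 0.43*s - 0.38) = -3.77*s^5 + 8.37*s^4 - 1.98*s^3 - 7.86*s^2 - 3.14*s + 4.14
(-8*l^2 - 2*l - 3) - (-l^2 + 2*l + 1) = -7*l^2 - 4*l - 4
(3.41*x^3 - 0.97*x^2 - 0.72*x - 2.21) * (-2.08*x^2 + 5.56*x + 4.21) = -7.0928*x^5 + 20.9772*x^4 + 10.4605*x^3 - 3.4901*x^2 - 15.3188*x - 9.3041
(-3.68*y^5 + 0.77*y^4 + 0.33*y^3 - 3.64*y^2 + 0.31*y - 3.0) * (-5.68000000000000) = 20.9024*y^5 - 4.3736*y^4 - 1.8744*y^3 + 20.6752*y^2 - 1.7608*y + 17.04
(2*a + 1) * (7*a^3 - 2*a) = 14*a^4 + 7*a^3 - 4*a^2 - 2*a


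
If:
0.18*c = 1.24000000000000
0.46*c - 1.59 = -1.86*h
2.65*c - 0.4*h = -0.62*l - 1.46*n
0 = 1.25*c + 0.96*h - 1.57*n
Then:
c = 6.89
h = -0.85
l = -41.69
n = 4.97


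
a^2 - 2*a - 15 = (a - 5)*(a + 3)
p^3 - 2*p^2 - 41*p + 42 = (p - 7)*(p - 1)*(p + 6)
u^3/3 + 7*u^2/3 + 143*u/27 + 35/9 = (u/3 + 1)*(u + 5/3)*(u + 7/3)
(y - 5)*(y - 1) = y^2 - 6*y + 5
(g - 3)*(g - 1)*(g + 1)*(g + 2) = g^4 - g^3 - 7*g^2 + g + 6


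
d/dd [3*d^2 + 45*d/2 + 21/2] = 6*d + 45/2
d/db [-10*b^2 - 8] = -20*b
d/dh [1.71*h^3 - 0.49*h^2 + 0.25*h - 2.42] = 5.13*h^2 - 0.98*h + 0.25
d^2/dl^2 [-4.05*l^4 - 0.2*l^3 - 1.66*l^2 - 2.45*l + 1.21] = -48.6*l^2 - 1.2*l - 3.32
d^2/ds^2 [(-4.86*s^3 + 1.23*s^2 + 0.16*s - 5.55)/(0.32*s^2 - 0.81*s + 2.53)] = (-3.5527136788005e-15*s^4 + 2.16241999999999*s^3 + 50.37282*s^2 - 178.7961*s + 18.10584)/(0.032768*s^6 - 0.248832*s^5 + 1.407072*s^4 - 4.466097*s^3 + 11.124663*s^2 - 15.554187*s + 16.194277)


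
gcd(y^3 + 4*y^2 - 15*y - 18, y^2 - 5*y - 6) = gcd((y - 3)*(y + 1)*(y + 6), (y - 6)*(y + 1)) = y + 1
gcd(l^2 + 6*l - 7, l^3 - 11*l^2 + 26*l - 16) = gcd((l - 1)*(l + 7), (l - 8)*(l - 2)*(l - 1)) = l - 1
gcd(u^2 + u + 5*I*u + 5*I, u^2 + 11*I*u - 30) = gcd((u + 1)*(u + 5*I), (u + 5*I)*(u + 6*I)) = u + 5*I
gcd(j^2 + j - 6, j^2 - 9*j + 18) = 1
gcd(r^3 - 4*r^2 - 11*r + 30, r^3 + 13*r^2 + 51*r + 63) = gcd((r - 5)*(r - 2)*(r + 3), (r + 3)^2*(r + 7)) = r + 3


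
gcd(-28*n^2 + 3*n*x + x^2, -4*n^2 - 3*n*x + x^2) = -4*n + x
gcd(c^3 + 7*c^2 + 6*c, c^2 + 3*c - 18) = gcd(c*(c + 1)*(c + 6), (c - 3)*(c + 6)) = c + 6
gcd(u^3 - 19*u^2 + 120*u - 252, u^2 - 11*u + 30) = u - 6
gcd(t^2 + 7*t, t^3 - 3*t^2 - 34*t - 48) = 1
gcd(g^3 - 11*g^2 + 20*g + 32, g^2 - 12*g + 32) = g^2 - 12*g + 32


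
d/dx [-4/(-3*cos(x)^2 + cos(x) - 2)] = 4*(6*cos(x) - 1)*sin(x)/(3*sin(x)^2 + cos(x) - 5)^2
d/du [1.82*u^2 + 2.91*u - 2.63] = 3.64*u + 2.91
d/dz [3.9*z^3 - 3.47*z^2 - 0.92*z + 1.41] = 11.7*z^2 - 6.94*z - 0.92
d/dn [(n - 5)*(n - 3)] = 2*n - 8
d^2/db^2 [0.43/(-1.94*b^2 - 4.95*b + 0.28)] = (3.236696*b^2 + 8.25858*b - 0.43*(3.88*b + 4.95)*(7.76*b + 9.9) - 0.467152)/(1.94*b^2 + 4.95*b - 0.28)^3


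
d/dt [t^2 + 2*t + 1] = 2*t + 2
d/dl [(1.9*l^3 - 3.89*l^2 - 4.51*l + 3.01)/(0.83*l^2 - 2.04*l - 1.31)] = (1.577*l^4 - 7.752*l^3 + 4.2119*l^2 + 5.1952*l + 12.0485)/(0.6889*l^4 - 3.3864*l^3 + 1.987*l^2 + 5.3448*l + 1.7161)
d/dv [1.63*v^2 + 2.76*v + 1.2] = 3.26*v + 2.76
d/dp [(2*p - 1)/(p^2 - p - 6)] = (-2*p^2 + 2*p - 13)/(p^4 - 2*p^3 - 11*p^2 + 12*p + 36)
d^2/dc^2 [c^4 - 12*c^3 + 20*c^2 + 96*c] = 12*c^2 - 72*c + 40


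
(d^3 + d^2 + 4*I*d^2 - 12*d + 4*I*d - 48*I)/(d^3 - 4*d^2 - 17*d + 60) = (d + 4*I)/(d - 5)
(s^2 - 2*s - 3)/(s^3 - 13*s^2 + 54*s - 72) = (s + 1)/(s^2 - 10*s + 24)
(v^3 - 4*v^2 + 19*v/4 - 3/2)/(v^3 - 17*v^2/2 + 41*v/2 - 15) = (v - 1/2)/(v - 5)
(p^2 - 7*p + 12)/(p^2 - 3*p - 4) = (p - 3)/(p + 1)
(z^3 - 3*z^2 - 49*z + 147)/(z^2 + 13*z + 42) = (z^2 - 10*z + 21)/(z + 6)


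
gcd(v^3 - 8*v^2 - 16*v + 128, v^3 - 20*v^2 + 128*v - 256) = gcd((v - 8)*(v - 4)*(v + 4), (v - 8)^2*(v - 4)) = v^2 - 12*v + 32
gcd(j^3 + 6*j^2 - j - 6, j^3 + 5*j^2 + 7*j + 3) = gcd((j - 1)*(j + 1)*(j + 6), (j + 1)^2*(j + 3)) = j + 1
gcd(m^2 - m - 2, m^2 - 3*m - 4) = m + 1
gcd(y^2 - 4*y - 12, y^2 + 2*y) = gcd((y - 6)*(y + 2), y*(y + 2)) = y + 2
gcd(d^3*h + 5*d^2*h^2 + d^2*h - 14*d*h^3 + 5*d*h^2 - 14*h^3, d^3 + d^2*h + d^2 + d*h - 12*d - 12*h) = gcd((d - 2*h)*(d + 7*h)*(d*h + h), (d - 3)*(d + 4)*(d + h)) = 1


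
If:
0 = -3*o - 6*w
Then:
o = -2*w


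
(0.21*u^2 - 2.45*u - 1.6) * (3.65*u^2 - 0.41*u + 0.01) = 0.7665*u^4 - 9.0286*u^3 - 4.8334*u^2 + 0.6315*u - 0.016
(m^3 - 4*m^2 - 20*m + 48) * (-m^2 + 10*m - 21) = -m^5 + 14*m^4 - 41*m^3 - 164*m^2 + 900*m - 1008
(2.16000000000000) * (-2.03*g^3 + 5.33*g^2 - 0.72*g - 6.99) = -4.3848*g^3 + 11.5128*g^2 - 1.5552*g - 15.0984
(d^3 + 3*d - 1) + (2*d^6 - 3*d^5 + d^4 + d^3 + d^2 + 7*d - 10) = 2*d^6 - 3*d^5 + d^4 + 2*d^3 + d^2 + 10*d - 11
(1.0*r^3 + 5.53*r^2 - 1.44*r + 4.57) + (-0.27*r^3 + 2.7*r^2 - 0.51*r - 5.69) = 0.73*r^3 + 8.23*r^2 - 1.95*r - 1.12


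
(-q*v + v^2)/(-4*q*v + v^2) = (q - v)/(4*q - v)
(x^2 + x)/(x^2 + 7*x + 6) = x/(x + 6)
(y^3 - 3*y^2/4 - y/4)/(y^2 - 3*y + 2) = y*(4*y + 1)/(4*(y - 2))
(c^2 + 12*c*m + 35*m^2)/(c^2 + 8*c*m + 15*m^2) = (c + 7*m)/(c + 3*m)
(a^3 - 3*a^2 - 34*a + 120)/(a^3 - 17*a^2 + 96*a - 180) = (a^2 + 2*a - 24)/(a^2 - 12*a + 36)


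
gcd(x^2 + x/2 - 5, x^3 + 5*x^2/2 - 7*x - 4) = x - 2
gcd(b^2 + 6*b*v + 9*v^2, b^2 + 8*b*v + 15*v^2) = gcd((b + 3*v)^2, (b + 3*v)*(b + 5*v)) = b + 3*v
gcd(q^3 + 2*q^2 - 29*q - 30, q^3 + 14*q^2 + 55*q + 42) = q^2 + 7*q + 6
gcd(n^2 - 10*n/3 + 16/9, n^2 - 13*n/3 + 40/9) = n - 8/3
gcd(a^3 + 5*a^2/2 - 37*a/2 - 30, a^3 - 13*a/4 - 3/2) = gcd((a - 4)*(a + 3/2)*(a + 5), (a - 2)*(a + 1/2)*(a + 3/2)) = a + 3/2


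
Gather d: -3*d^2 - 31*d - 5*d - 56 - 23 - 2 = -3*d^2 - 36*d - 81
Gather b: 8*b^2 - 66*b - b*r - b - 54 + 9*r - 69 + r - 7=8*b^2 + b*(-r - 67) + 10*r - 130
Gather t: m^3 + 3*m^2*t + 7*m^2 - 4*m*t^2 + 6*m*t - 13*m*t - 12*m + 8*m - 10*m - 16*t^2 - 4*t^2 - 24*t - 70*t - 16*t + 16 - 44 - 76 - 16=m^3 + 7*m^2 - 14*m + t^2*(-4*m - 20) + t*(3*m^2 - 7*m - 110) - 120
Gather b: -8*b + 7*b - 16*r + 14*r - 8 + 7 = -b - 2*r - 1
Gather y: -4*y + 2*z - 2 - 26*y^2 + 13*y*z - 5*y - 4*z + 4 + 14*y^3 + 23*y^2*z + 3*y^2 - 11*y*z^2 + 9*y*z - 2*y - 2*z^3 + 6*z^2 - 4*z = 14*y^3 + y^2*(23*z - 23) + y*(-11*z^2 + 22*z - 11) - 2*z^3 + 6*z^2 - 6*z + 2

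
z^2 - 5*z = z*(z - 5)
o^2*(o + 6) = o^3 + 6*o^2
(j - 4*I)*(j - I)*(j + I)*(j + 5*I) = j^4 + I*j^3 + 21*j^2 + I*j + 20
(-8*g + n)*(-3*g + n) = 24*g^2 - 11*g*n + n^2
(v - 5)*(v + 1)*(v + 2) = v^3 - 2*v^2 - 13*v - 10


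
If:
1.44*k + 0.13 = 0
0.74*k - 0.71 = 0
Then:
No Solution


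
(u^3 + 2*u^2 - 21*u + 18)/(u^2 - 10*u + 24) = (u^3 + 2*u^2 - 21*u + 18)/(u^2 - 10*u + 24)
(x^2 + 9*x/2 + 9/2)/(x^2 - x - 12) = (x + 3/2)/(x - 4)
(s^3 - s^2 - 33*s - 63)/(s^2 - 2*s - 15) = (s^2 - 4*s - 21)/(s - 5)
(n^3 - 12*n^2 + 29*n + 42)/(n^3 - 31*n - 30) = (n - 7)/(n + 5)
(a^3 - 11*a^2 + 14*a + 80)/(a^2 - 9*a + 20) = (a^2 - 6*a - 16)/(a - 4)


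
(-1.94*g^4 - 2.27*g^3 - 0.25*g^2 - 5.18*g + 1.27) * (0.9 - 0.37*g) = 0.7178*g^5 - 0.9061*g^4 - 1.9505*g^3 + 1.6916*g^2 - 5.1319*g + 1.143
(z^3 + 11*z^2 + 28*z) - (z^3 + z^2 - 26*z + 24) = 10*z^2 + 54*z - 24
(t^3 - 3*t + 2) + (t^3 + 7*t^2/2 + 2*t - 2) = 2*t^3 + 7*t^2/2 - t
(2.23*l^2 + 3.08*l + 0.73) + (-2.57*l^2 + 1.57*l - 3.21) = -0.34*l^2 + 4.65*l - 2.48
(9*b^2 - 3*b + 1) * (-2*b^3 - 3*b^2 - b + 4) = -18*b^5 - 21*b^4 - 2*b^3 + 36*b^2 - 13*b + 4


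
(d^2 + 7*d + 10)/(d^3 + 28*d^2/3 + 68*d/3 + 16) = 3*(d + 5)/(3*d^2 + 22*d + 24)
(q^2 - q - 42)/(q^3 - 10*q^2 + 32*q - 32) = (q^2 - q - 42)/(q^3 - 10*q^2 + 32*q - 32)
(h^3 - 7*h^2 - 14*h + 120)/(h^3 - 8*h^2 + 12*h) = (h^2 - h - 20)/(h*(h - 2))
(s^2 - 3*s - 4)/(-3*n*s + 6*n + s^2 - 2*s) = (-s^2 + 3*s + 4)/(3*n*s - 6*n - s^2 + 2*s)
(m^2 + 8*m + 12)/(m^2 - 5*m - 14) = (m + 6)/(m - 7)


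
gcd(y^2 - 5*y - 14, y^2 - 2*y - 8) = y + 2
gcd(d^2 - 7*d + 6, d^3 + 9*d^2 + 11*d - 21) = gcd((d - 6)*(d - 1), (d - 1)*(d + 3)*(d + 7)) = d - 1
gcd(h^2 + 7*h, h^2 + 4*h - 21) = h + 7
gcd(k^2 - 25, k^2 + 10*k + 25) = k + 5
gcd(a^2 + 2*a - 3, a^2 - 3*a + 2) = a - 1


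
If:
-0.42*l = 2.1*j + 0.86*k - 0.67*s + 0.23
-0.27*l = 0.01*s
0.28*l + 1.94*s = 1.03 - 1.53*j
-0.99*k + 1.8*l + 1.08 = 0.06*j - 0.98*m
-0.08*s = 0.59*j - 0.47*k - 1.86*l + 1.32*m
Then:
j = -0.55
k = 1.84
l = -0.04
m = 0.79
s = 0.97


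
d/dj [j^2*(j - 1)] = j*(3*j - 2)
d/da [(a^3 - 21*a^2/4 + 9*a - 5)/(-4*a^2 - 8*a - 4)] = (-2*a^3 - 6*a^2 + 39*a - 38)/(8*(a^3 + 3*a^2 + 3*a + 1))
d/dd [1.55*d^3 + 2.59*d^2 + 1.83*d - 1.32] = 4.65*d^2 + 5.18*d + 1.83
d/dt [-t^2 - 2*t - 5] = -2*t - 2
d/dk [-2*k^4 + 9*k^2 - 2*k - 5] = -8*k^3 + 18*k - 2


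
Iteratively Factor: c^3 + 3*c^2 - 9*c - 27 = (c - 3)*(c^2 + 6*c + 9) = (c - 3)*(c + 3)*(c + 3)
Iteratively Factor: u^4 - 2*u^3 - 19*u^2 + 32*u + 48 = (u - 3)*(u^3 + u^2 - 16*u - 16) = (u - 3)*(u + 1)*(u^2 - 16) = (u - 3)*(u + 1)*(u + 4)*(u - 4)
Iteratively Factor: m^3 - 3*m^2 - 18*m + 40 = (m + 4)*(m^2 - 7*m + 10) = (m - 5)*(m + 4)*(m - 2)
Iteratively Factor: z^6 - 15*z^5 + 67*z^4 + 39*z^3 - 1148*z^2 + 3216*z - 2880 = (z - 5)*(z^5 - 10*z^4 + 17*z^3 + 124*z^2 - 528*z + 576) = (z - 5)*(z - 4)*(z^4 - 6*z^3 - 7*z^2 + 96*z - 144) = (z - 5)*(z - 4)*(z - 3)*(z^3 - 3*z^2 - 16*z + 48) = (z - 5)*(z - 4)^2*(z - 3)*(z^2 + z - 12) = (z - 5)*(z - 4)^2*(z - 3)^2*(z + 4)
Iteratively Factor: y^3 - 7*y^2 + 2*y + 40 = (y - 5)*(y^2 - 2*y - 8) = (y - 5)*(y + 2)*(y - 4)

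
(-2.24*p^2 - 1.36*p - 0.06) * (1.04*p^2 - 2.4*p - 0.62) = -2.3296*p^4 + 3.9616*p^3 + 4.5904*p^2 + 0.9872*p + 0.0372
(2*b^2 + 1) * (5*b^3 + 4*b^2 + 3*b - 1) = 10*b^5 + 8*b^4 + 11*b^3 + 2*b^2 + 3*b - 1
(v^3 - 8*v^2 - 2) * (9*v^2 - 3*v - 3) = 9*v^5 - 75*v^4 + 21*v^3 + 6*v^2 + 6*v + 6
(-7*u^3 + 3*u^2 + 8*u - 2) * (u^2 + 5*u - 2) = -7*u^5 - 32*u^4 + 37*u^3 + 32*u^2 - 26*u + 4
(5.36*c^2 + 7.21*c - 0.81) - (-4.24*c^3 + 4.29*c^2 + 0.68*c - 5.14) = 4.24*c^3 + 1.07*c^2 + 6.53*c + 4.33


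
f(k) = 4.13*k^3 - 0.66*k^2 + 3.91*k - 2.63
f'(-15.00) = 2811.46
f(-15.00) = -14148.53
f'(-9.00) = 1019.38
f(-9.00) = -3102.05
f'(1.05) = 16.18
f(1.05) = 5.53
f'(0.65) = 8.29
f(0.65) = 0.77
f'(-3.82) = 189.75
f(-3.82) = -257.42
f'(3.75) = 173.19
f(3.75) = 220.54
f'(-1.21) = 23.65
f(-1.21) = -15.64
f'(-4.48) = 258.50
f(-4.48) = -404.74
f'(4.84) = 287.76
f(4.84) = 469.09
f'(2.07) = 54.27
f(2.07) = 39.27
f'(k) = 12.39*k^2 - 1.32*k + 3.91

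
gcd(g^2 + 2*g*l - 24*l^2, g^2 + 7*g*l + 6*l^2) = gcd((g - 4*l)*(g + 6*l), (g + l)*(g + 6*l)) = g + 6*l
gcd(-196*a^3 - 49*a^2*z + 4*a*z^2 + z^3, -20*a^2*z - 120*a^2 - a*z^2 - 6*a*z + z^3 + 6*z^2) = 4*a + z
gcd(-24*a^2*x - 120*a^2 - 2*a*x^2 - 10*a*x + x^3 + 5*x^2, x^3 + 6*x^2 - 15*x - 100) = x + 5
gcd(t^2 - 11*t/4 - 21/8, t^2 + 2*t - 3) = 1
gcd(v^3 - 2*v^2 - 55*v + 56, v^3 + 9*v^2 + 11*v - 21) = v^2 + 6*v - 7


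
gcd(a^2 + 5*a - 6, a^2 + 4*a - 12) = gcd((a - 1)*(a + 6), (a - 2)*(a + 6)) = a + 6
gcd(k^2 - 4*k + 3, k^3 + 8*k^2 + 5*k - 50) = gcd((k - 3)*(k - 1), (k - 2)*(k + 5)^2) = 1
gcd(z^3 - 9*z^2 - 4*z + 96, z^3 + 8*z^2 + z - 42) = z + 3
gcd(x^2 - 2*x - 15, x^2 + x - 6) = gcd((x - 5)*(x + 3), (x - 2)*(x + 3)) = x + 3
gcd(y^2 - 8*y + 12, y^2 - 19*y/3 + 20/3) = 1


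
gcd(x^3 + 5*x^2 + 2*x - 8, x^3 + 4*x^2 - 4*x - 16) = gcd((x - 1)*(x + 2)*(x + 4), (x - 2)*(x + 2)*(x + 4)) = x^2 + 6*x + 8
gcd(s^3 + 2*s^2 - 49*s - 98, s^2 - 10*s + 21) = s - 7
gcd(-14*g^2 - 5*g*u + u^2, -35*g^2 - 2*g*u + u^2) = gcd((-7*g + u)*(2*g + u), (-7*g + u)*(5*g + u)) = -7*g + u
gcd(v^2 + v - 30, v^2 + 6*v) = v + 6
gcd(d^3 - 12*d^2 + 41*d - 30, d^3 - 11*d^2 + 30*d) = d^2 - 11*d + 30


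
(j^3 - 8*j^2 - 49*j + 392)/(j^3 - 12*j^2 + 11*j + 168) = (j + 7)/(j + 3)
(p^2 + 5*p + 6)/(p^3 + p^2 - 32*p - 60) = (p + 3)/(p^2 - p - 30)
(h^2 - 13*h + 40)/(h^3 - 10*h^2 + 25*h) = (h - 8)/(h*(h - 5))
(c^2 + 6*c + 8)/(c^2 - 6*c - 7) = (c^2 + 6*c + 8)/(c^2 - 6*c - 7)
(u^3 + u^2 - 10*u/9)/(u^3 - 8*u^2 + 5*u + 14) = u*(9*u^2 + 9*u - 10)/(9*(u^3 - 8*u^2 + 5*u + 14))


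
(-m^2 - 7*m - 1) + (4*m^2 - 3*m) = 3*m^2 - 10*m - 1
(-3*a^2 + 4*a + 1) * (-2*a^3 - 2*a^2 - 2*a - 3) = 6*a^5 - 2*a^4 - 4*a^3 - a^2 - 14*a - 3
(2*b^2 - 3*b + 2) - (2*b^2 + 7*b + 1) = 1 - 10*b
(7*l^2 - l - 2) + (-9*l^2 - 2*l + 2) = -2*l^2 - 3*l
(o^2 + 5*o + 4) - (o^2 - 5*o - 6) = 10*o + 10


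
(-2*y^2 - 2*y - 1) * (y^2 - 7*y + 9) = -2*y^4 + 12*y^3 - 5*y^2 - 11*y - 9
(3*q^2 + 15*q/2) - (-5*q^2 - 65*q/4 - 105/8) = 8*q^2 + 95*q/4 + 105/8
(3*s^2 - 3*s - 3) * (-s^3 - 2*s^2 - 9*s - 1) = -3*s^5 - 3*s^4 - 18*s^3 + 30*s^2 + 30*s + 3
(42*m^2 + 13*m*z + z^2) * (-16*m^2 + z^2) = -672*m^4 - 208*m^3*z + 26*m^2*z^2 + 13*m*z^3 + z^4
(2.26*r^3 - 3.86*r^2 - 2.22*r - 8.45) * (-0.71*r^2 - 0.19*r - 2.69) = -1.6046*r^5 + 2.3112*r^4 - 3.7698*r^3 + 16.8047*r^2 + 7.5773*r + 22.7305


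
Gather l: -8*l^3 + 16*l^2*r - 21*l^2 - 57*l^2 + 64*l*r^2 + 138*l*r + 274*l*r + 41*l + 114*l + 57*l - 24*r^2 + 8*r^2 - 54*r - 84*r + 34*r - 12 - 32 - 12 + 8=-8*l^3 + l^2*(16*r - 78) + l*(64*r^2 + 412*r + 212) - 16*r^2 - 104*r - 48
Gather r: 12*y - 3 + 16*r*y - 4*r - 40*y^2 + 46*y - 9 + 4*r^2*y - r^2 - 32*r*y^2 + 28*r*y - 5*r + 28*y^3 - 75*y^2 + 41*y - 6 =r^2*(4*y - 1) + r*(-32*y^2 + 44*y - 9) + 28*y^3 - 115*y^2 + 99*y - 18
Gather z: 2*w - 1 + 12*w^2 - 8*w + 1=12*w^2 - 6*w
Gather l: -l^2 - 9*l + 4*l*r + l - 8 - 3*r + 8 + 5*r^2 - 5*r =-l^2 + l*(4*r - 8) + 5*r^2 - 8*r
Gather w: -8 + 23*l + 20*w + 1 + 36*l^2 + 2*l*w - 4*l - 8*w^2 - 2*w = 36*l^2 + 19*l - 8*w^2 + w*(2*l + 18) - 7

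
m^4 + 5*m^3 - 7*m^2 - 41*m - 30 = (m - 3)*(m + 1)*(m + 2)*(m + 5)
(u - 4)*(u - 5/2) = u^2 - 13*u/2 + 10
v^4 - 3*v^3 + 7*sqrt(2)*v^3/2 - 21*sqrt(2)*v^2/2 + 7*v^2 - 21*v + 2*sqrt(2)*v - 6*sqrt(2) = (v - 3)*(v + sqrt(2)/2)*(v + sqrt(2))*(v + 2*sqrt(2))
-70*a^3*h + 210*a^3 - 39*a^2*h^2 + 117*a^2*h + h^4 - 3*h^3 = (-7*a + h)*(2*a + h)*(5*a + h)*(h - 3)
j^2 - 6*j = j*(j - 6)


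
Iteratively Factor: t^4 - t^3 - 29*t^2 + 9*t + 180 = (t - 5)*(t^3 + 4*t^2 - 9*t - 36) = (t - 5)*(t + 3)*(t^2 + t - 12) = (t - 5)*(t + 3)*(t + 4)*(t - 3)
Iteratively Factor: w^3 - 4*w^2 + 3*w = (w - 1)*(w^2 - 3*w) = (w - 3)*(w - 1)*(w)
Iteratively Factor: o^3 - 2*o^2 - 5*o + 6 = (o + 2)*(o^2 - 4*o + 3) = (o - 3)*(o + 2)*(o - 1)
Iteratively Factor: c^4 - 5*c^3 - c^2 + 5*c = (c - 1)*(c^3 - 4*c^2 - 5*c) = c*(c - 1)*(c^2 - 4*c - 5) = c*(c - 5)*(c - 1)*(c + 1)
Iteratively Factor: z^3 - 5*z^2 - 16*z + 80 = (z - 5)*(z^2 - 16) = (z - 5)*(z + 4)*(z - 4)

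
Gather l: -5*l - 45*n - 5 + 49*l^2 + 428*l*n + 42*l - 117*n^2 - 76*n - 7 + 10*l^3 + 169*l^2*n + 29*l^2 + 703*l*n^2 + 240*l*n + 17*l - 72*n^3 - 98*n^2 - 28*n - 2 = 10*l^3 + l^2*(169*n + 78) + l*(703*n^2 + 668*n + 54) - 72*n^3 - 215*n^2 - 149*n - 14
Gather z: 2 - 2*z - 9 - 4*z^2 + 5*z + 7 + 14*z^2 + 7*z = 10*z^2 + 10*z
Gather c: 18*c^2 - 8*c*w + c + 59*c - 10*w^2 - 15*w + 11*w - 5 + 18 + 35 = 18*c^2 + c*(60 - 8*w) - 10*w^2 - 4*w + 48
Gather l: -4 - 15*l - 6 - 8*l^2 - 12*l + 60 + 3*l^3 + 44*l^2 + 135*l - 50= 3*l^3 + 36*l^2 + 108*l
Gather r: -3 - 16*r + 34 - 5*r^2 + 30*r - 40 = -5*r^2 + 14*r - 9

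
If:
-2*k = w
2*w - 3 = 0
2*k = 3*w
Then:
No Solution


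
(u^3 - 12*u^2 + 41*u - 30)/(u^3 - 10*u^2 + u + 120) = (u^2 - 7*u + 6)/(u^2 - 5*u - 24)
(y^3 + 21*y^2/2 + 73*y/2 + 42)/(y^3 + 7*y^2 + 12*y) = (y + 7/2)/y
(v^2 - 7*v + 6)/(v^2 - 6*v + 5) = (v - 6)/(v - 5)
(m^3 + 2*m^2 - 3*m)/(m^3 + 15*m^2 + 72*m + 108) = m*(m - 1)/(m^2 + 12*m + 36)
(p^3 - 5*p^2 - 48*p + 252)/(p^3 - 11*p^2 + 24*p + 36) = (p + 7)/(p + 1)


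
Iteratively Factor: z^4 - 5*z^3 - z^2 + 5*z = (z + 1)*(z^3 - 6*z^2 + 5*z) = (z - 1)*(z + 1)*(z^2 - 5*z) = z*(z - 1)*(z + 1)*(z - 5)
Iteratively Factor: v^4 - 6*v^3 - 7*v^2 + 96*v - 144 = (v - 3)*(v^3 - 3*v^2 - 16*v + 48) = (v - 3)^2*(v^2 - 16) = (v - 4)*(v - 3)^2*(v + 4)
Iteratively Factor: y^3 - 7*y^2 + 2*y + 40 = (y + 2)*(y^2 - 9*y + 20) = (y - 5)*(y + 2)*(y - 4)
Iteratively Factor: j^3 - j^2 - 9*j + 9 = (j - 1)*(j^2 - 9) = (j - 1)*(j + 3)*(j - 3)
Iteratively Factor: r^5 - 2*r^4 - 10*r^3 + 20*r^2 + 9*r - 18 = (r - 1)*(r^4 - r^3 - 11*r^2 + 9*r + 18) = (r - 3)*(r - 1)*(r^3 + 2*r^2 - 5*r - 6) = (r - 3)*(r - 2)*(r - 1)*(r^2 + 4*r + 3) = (r - 3)*(r - 2)*(r - 1)*(r + 1)*(r + 3)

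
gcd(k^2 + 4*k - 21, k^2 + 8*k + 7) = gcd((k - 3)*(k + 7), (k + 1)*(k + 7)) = k + 7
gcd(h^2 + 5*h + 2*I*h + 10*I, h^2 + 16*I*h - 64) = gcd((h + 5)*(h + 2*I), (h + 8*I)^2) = 1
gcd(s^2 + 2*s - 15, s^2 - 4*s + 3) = s - 3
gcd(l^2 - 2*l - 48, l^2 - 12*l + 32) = l - 8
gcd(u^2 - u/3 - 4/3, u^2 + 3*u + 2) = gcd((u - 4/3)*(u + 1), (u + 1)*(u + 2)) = u + 1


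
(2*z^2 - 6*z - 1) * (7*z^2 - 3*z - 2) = 14*z^4 - 48*z^3 + 7*z^2 + 15*z + 2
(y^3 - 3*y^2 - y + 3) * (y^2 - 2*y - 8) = y^5 - 5*y^4 - 3*y^3 + 29*y^2 + 2*y - 24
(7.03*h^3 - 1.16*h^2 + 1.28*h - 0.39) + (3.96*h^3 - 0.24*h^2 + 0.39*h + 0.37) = 10.99*h^3 - 1.4*h^2 + 1.67*h - 0.02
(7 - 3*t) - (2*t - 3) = 10 - 5*t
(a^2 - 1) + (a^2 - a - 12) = 2*a^2 - a - 13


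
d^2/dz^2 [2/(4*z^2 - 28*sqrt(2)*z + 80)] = (-z^2 + 7*sqrt(2)*z + (2*z - 7*sqrt(2))^2 - 20)/(z^2 - 7*sqrt(2)*z + 20)^3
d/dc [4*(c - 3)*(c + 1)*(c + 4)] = 12*c^2 + 16*c - 44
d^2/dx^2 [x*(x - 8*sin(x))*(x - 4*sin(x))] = 12*x^2*sin(x) - 48*x*cos(x) + 64*x*cos(2*x) + 6*x - 24*sin(x) + 64*sin(2*x)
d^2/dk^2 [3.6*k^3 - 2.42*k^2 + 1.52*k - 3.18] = 21.6*k - 4.84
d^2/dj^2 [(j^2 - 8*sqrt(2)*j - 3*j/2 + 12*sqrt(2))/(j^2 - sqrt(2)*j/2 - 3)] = 6*(-10*sqrt(2)*j^3 - 2*j^3 + 12*j^2 + 48*sqrt(2)*j^2 - 96*sqrt(2)*j - 66*j + 44 + 59*sqrt(2))/(4*j^6 - 6*sqrt(2)*j^5 - 30*j^4 + 35*sqrt(2)*j^3 + 90*j^2 - 54*sqrt(2)*j - 108)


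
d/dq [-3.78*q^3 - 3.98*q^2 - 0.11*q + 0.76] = -11.34*q^2 - 7.96*q - 0.11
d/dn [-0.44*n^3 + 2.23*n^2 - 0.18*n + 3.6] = -1.32*n^2 + 4.46*n - 0.18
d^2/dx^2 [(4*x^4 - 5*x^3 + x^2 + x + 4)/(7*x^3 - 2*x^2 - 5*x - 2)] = 2*(135*x^6 - 90*x^5 + 1167*x^4 - 106*x^3 - 354*x^2 + 216*x + 78)/(343*x^9 - 294*x^8 - 651*x^7 + 118*x^6 + 633*x^5 + 246*x^4 - 161*x^3 - 174*x^2 - 60*x - 8)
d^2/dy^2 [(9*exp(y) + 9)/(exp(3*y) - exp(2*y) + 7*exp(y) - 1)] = (36*exp(6*y) + 54*exp(5*y) - 342*exp(4*y) + 342*exp(3*y) - 162*exp(2*y) + 468*exp(y) + 72)*exp(y)/(exp(9*y) - 3*exp(8*y) + 24*exp(7*y) - 46*exp(6*y) + 174*exp(5*y) - 192*exp(4*y) + 388*exp(3*y) - 150*exp(2*y) + 21*exp(y) - 1)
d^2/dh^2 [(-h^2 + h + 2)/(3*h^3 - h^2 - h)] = 2*(-9*h^6 + 27*h^5 + 90*h^4 - 43*h^3 - 12*h^2 + 6*h + 2)/(h^3*(27*h^6 - 27*h^5 - 18*h^4 + 17*h^3 + 6*h^2 - 3*h - 1))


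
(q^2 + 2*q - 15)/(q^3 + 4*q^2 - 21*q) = (q + 5)/(q*(q + 7))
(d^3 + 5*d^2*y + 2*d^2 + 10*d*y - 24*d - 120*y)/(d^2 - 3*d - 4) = (d^2 + 5*d*y + 6*d + 30*y)/(d + 1)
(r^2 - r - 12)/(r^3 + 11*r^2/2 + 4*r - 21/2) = 2*(r - 4)/(2*r^2 + 5*r - 7)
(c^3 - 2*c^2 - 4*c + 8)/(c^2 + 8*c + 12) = (c^2 - 4*c + 4)/(c + 6)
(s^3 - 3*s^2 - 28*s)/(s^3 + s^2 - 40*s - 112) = s/(s + 4)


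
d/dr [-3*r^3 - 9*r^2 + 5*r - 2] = -9*r^2 - 18*r + 5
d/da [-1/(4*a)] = 1/(4*a^2)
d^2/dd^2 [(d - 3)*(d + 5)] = 2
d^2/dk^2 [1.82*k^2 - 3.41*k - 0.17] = 3.64000000000000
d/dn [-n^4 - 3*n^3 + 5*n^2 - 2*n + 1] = -4*n^3 - 9*n^2 + 10*n - 2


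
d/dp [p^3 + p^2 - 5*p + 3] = 3*p^2 + 2*p - 5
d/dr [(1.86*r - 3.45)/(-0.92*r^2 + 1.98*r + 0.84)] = (1.7112*r^2 - 6.348*r + 8.3934)/(0.8464*r^4 - 3.6432*r^3 + 2.3748*r^2 + 3.3264*r + 0.7056)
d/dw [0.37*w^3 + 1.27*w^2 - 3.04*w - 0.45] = 1.11*w^2 + 2.54*w - 3.04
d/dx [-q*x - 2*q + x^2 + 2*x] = -q + 2*x + 2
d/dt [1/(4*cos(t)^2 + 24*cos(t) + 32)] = (cos(t) + 3)*sin(t)/(2*(cos(t)^2 + 6*cos(t) + 8)^2)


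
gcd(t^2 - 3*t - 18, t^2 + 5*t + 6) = t + 3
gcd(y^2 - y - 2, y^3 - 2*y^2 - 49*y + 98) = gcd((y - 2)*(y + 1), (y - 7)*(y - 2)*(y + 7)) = y - 2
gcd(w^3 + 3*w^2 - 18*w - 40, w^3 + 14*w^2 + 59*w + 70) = w^2 + 7*w + 10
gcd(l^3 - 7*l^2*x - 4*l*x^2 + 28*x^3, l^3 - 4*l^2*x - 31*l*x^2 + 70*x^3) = l^2 - 9*l*x + 14*x^2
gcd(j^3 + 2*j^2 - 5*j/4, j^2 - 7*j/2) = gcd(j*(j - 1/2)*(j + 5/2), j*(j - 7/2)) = j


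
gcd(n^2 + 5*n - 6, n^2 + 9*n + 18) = n + 6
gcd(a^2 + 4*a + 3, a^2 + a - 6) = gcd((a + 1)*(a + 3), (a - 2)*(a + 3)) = a + 3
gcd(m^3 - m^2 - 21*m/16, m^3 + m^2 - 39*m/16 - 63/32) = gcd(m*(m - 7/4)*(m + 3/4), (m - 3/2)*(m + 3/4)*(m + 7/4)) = m + 3/4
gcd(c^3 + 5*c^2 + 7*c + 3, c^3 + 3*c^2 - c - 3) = c^2 + 4*c + 3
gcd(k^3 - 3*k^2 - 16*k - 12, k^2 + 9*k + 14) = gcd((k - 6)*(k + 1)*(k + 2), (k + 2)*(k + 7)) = k + 2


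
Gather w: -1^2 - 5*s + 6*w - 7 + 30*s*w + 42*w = -5*s + w*(30*s + 48) - 8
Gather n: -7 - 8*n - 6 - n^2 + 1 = -n^2 - 8*n - 12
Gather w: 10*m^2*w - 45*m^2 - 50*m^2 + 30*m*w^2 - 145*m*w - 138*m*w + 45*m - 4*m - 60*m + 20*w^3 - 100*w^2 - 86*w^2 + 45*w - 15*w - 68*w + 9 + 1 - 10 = -95*m^2 - 19*m + 20*w^3 + w^2*(30*m - 186) + w*(10*m^2 - 283*m - 38)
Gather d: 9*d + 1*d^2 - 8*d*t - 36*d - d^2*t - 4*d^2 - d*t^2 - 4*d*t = d^2*(-t - 3) + d*(-t^2 - 12*t - 27)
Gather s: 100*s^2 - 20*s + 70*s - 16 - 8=100*s^2 + 50*s - 24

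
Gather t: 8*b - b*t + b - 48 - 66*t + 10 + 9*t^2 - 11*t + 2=9*b + 9*t^2 + t*(-b - 77) - 36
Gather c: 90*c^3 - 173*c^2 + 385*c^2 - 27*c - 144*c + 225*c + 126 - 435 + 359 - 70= 90*c^3 + 212*c^2 + 54*c - 20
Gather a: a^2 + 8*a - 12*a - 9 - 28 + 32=a^2 - 4*a - 5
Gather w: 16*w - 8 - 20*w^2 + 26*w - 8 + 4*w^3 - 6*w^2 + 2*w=4*w^3 - 26*w^2 + 44*w - 16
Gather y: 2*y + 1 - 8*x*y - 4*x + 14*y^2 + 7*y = -4*x + 14*y^2 + y*(9 - 8*x) + 1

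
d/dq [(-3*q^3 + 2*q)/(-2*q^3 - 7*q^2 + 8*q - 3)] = (21*q^4 - 40*q^3 + 41*q^2 - 6)/(4*q^6 + 28*q^5 + 17*q^4 - 100*q^3 + 106*q^2 - 48*q + 9)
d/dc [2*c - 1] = 2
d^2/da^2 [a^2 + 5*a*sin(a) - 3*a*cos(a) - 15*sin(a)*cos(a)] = -5*a*sin(a) + 3*a*cos(a) + 6*sin(a) + 30*sin(2*a) + 10*cos(a) + 2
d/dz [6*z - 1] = 6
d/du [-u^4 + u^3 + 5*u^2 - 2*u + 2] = -4*u^3 + 3*u^2 + 10*u - 2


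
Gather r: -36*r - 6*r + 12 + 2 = 14 - 42*r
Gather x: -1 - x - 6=-x - 7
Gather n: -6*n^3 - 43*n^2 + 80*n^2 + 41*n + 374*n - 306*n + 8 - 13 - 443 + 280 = -6*n^3 + 37*n^2 + 109*n - 168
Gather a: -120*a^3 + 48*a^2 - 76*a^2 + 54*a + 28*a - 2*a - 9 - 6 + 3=-120*a^3 - 28*a^2 + 80*a - 12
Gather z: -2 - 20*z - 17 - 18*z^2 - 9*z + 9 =-18*z^2 - 29*z - 10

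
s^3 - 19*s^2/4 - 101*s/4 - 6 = (s - 8)*(s + 1/4)*(s + 3)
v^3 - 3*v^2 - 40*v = v*(v - 8)*(v + 5)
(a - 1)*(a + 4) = a^2 + 3*a - 4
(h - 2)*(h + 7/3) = h^2 + h/3 - 14/3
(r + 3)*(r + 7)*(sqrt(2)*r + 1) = sqrt(2)*r^3 + r^2 + 10*sqrt(2)*r^2 + 10*r + 21*sqrt(2)*r + 21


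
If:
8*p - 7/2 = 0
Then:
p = 7/16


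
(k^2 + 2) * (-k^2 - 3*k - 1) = -k^4 - 3*k^3 - 3*k^2 - 6*k - 2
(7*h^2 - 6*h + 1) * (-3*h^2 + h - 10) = -21*h^4 + 25*h^3 - 79*h^2 + 61*h - 10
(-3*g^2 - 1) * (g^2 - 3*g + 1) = -3*g^4 + 9*g^3 - 4*g^2 + 3*g - 1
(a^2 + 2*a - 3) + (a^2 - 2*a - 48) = 2*a^2 - 51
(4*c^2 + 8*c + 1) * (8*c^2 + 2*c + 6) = 32*c^4 + 72*c^3 + 48*c^2 + 50*c + 6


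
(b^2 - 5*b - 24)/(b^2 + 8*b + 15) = (b - 8)/(b + 5)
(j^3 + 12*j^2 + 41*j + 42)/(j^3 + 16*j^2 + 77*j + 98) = (j + 3)/(j + 7)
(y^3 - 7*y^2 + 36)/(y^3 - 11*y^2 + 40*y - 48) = (y^2 - 4*y - 12)/(y^2 - 8*y + 16)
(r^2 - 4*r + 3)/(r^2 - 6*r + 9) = (r - 1)/(r - 3)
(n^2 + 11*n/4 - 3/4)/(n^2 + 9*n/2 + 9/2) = (4*n - 1)/(2*(2*n + 3))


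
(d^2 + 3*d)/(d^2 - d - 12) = d/(d - 4)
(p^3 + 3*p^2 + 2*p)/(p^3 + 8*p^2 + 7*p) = (p + 2)/(p + 7)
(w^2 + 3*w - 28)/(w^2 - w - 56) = (w - 4)/(w - 8)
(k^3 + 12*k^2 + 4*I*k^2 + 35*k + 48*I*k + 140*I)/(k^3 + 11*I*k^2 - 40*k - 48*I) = (k^2 + 12*k + 35)/(k^2 + 7*I*k - 12)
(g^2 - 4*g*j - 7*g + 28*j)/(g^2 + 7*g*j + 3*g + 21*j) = (g^2 - 4*g*j - 7*g + 28*j)/(g^2 + 7*g*j + 3*g + 21*j)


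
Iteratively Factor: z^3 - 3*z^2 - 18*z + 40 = (z - 2)*(z^2 - z - 20) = (z - 2)*(z + 4)*(z - 5)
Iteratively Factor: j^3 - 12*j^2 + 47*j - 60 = (j - 4)*(j^2 - 8*j + 15) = (j - 4)*(j - 3)*(j - 5)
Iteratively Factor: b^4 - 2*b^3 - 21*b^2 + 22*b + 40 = (b + 1)*(b^3 - 3*b^2 - 18*b + 40) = (b - 2)*(b + 1)*(b^2 - b - 20) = (b - 5)*(b - 2)*(b + 1)*(b + 4)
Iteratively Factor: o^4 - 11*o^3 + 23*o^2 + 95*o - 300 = (o + 3)*(o^3 - 14*o^2 + 65*o - 100) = (o - 5)*(o + 3)*(o^2 - 9*o + 20) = (o - 5)*(o - 4)*(o + 3)*(o - 5)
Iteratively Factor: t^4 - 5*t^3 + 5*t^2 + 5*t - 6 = (t - 1)*(t^3 - 4*t^2 + t + 6) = (t - 3)*(t - 1)*(t^2 - t - 2) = (t - 3)*(t - 1)*(t + 1)*(t - 2)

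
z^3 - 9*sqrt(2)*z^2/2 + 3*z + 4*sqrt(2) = (z - 4*sqrt(2))*(z - sqrt(2))*(z + sqrt(2)/2)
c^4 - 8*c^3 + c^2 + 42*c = c*(c - 7)*(c - 3)*(c + 2)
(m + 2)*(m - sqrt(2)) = m^2 - sqrt(2)*m + 2*m - 2*sqrt(2)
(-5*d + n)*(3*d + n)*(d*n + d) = -15*d^3*n - 15*d^3 - 2*d^2*n^2 - 2*d^2*n + d*n^3 + d*n^2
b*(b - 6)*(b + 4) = b^3 - 2*b^2 - 24*b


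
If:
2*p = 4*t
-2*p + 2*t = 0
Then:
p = 0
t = 0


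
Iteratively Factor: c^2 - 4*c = (c - 4)*(c)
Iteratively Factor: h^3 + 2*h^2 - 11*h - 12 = (h + 4)*(h^2 - 2*h - 3) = (h - 3)*(h + 4)*(h + 1)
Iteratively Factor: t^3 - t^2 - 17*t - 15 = (t + 3)*(t^2 - 4*t - 5) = (t + 1)*(t + 3)*(t - 5)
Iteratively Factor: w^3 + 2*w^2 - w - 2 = (w - 1)*(w^2 + 3*w + 2) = (w - 1)*(w + 1)*(w + 2)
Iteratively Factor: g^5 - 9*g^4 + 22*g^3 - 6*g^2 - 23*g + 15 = (g - 1)*(g^4 - 8*g^3 + 14*g^2 + 8*g - 15) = (g - 1)*(g + 1)*(g^3 - 9*g^2 + 23*g - 15) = (g - 5)*(g - 1)*(g + 1)*(g^2 - 4*g + 3) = (g - 5)*(g - 1)^2*(g + 1)*(g - 3)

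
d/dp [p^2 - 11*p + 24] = 2*p - 11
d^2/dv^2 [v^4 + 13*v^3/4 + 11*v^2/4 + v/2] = 12*v^2 + 39*v/2 + 11/2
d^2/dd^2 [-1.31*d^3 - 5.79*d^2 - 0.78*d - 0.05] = -7.86*d - 11.58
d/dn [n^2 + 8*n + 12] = 2*n + 8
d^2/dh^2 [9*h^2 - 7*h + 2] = 18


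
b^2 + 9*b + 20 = (b + 4)*(b + 5)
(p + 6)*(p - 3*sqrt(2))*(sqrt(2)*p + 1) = sqrt(2)*p^3 - 5*p^2 + 6*sqrt(2)*p^2 - 30*p - 3*sqrt(2)*p - 18*sqrt(2)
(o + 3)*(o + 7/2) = o^2 + 13*o/2 + 21/2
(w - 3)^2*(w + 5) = w^3 - w^2 - 21*w + 45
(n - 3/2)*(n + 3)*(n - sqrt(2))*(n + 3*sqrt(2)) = n^4 + 3*n^3/2 + 2*sqrt(2)*n^3 - 21*n^2/2 + 3*sqrt(2)*n^2 - 9*sqrt(2)*n - 9*n + 27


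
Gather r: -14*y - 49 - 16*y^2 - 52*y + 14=-16*y^2 - 66*y - 35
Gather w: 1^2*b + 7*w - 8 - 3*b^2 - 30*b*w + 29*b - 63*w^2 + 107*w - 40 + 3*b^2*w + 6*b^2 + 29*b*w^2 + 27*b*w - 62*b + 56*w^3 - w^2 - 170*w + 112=3*b^2 - 32*b + 56*w^3 + w^2*(29*b - 64) + w*(3*b^2 - 3*b - 56) + 64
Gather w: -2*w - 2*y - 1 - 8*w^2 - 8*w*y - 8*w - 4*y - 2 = -8*w^2 + w*(-8*y - 10) - 6*y - 3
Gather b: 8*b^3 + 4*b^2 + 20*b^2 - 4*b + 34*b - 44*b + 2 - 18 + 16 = 8*b^3 + 24*b^2 - 14*b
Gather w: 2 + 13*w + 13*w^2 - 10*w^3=-10*w^3 + 13*w^2 + 13*w + 2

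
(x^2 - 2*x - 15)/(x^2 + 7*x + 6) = (x^2 - 2*x - 15)/(x^2 + 7*x + 6)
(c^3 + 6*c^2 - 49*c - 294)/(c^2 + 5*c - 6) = (c^2 - 49)/(c - 1)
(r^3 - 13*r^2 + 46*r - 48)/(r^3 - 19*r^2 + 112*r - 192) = (r - 2)/(r - 8)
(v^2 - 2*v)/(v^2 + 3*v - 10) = v/(v + 5)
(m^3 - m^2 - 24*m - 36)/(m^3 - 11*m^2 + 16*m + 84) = (m + 3)/(m - 7)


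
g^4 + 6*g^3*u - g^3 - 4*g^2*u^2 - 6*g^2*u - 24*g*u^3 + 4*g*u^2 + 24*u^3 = (g - 1)*(g - 2*u)*(g + 2*u)*(g + 6*u)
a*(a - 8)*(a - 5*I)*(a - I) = a^4 - 8*a^3 - 6*I*a^3 - 5*a^2 + 48*I*a^2 + 40*a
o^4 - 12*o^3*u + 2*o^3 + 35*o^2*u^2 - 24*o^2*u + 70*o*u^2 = o*(o + 2)*(o - 7*u)*(o - 5*u)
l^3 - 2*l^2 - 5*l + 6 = (l - 3)*(l - 1)*(l + 2)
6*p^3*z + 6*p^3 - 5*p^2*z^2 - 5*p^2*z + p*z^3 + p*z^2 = (-3*p + z)*(-2*p + z)*(p*z + p)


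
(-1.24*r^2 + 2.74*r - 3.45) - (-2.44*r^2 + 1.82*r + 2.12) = 1.2*r^2 + 0.92*r - 5.57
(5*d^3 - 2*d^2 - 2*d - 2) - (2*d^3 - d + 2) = 3*d^3 - 2*d^2 - d - 4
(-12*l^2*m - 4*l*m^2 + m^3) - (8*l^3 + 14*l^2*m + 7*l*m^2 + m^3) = -8*l^3 - 26*l^2*m - 11*l*m^2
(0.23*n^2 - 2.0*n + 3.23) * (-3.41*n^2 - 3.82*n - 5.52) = -0.7843*n^4 + 5.9414*n^3 - 4.6439*n^2 - 1.2986*n - 17.8296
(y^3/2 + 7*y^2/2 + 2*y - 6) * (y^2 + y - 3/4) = y^5/2 + 4*y^4 + 41*y^3/8 - 53*y^2/8 - 15*y/2 + 9/2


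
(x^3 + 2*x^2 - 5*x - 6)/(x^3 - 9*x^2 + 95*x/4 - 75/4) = 4*(x^3 + 2*x^2 - 5*x - 6)/(4*x^3 - 36*x^2 + 95*x - 75)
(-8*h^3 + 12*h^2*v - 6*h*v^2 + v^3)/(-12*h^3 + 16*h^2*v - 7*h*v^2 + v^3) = (-2*h + v)/(-3*h + v)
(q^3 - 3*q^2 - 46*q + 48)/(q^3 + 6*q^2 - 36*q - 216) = (q^2 - 9*q + 8)/(q^2 - 36)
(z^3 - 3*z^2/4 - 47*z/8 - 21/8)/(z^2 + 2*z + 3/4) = (4*z^2 - 5*z - 21)/(2*(2*z + 3))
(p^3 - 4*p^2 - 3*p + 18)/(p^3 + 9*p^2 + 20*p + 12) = (p^2 - 6*p + 9)/(p^2 + 7*p + 6)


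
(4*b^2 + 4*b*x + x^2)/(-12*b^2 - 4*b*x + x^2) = (2*b + x)/(-6*b + x)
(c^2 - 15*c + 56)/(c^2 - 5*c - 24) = (c - 7)/(c + 3)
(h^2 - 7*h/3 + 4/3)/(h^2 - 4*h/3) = (h - 1)/h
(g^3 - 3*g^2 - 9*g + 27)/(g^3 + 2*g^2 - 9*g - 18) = (g - 3)/(g + 2)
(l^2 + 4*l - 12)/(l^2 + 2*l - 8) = (l + 6)/(l + 4)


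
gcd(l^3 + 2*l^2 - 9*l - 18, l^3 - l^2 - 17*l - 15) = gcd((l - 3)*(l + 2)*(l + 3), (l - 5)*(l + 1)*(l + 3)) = l + 3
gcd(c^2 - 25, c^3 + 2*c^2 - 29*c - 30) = c - 5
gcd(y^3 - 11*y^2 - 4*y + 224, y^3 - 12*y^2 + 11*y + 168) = y^2 - 15*y + 56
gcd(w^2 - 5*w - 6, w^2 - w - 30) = w - 6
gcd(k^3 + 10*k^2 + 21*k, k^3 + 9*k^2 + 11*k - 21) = k^2 + 10*k + 21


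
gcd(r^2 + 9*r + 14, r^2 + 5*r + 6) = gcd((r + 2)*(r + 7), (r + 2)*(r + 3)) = r + 2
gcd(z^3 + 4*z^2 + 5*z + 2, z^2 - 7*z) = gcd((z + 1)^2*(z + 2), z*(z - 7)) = 1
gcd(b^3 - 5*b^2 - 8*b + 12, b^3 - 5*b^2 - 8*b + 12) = b^3 - 5*b^2 - 8*b + 12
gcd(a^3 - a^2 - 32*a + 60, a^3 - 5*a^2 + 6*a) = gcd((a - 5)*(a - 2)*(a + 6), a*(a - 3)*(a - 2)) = a - 2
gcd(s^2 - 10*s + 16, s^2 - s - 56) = s - 8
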